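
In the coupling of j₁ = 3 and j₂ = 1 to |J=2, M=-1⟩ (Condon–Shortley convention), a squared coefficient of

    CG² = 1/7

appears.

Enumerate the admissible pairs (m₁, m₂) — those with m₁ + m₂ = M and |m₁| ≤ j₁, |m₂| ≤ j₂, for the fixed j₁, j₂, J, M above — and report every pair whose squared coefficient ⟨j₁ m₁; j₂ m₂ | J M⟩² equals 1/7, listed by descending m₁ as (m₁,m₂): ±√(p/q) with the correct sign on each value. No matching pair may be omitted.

Admissible pairs with m₁+m₂ = M = -1: (-2,1), (-1,0), (0,-1)
  (m₁,m₂)=(0,-1): CG² = 1/7, CG = +√(1/7)   ← matches the target
  (m₁,m₂)=(-1,0): CG² = 8/21, CG = −√(8/21)
  (m₁,m₂)=(-2,1): CG² = 10/21, CG = +√(10/21)
Pairs with CG² = 1/7: (0,-1): +√(1/7)

(0,-1): +√(1/7)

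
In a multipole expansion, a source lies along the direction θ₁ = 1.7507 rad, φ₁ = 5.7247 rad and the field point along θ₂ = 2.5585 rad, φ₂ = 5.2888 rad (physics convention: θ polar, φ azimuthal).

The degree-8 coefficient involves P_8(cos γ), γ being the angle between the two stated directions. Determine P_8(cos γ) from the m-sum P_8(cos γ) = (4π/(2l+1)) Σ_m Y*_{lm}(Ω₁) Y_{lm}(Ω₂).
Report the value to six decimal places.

Addition theorem: P_8(cos γ) = (4π/17) Σ_m Y*_{lm}(Ω₁) Y_{lm}(Ω₂), m = −8…8:
  m=-8: Y*=-0.109545+0.439061i  Y=-0.000439+0.004332i  product -0.001854-0.000668i
  m=-7: Y*=+0.236839-0.228648i  Y=-0.020573-0.016552i  product -0.008657+0.000784i
  m=-6: Y*=+0.173567-0.036871i  Y=+0.094209-0.030893i  product +0.015212-0.008836i
  m=-5: Y*=-0.317585-0.115628i  Y=-0.065699+0.247431i  product +0.049475-0.070984i
  m=-4: Y*=-0.045694-0.058496i  Y=-0.301128-0.333222i  product -0.005732+0.032841i
  m=-3: Y*=+0.034327+0.326786i  Y=+0.459090-0.073352i  product +0.039729+0.147506i
  m=-2: Y*=-0.011678+0.023941i  Y=-0.037480+0.084387i  product -0.001583-0.001883i
  m=-1: Y*=+0.272544-0.170297i  Y=+0.209563+0.322380i  product +0.112016+0.052175i
  m=+0: Y*=+0.012489-0.000000i  Y=-0.228445+0.000000i  product -0.002853+0.000000i
  m=+1: Y*=-0.272544-0.170297i  Y=-0.209563+0.322380i  product +0.112016-0.052175i
  m=+2: Y*=-0.011678-0.023941i  Y=-0.037480-0.084387i  product -0.001583+0.001883i
  m=+3: Y*=-0.034327+0.326786i  Y=-0.459090-0.073352i  product +0.039729-0.147506i
  m=+4: Y*=-0.045694+0.058496i  Y=-0.301128+0.333222i  product -0.005732-0.032841i
  m=+5: Y*=+0.317585-0.115628i  Y=+0.065699+0.247431i  product +0.049475+0.070984i
  m=+6: Y*=+0.173567+0.036871i  Y=+0.094209+0.030893i  product +0.015212+0.008836i
  m=+7: Y*=-0.236839-0.228648i  Y=+0.020573-0.016552i  product -0.008657-0.000784i
  m=+8: Y*=-0.109545-0.439061i  Y=-0.000439-0.004332i  product -0.001854+0.000668i
Total Σ_m = +0.394360+0.000000i. Multiply by 0.739198: +0.291510+0.000000i. P_8(cos γ) = 0.291510

0.291510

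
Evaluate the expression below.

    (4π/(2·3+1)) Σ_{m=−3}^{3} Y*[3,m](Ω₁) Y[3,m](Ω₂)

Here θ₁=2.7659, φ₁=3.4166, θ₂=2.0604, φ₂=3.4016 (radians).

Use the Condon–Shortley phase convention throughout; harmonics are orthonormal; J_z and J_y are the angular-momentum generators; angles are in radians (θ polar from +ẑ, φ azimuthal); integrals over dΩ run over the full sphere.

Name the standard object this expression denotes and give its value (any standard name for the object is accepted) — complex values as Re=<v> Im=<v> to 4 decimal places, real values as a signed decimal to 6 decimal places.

This sum is the spherical-harmonic addition theorem: it equals the Legendre polynomial P_l(cos γ) of the angle γ between the two directions.
Summing Y*_{l m}(θ₁,φ₁)·Y_{l m}(θ₂,φ₂) over m ∈ [−3, 3]; prefactor 4π/(2·3+1) = 1.795196:
  term(m=-3) = +0.005904+0.000266i   from Y*(Ω₁)=-0.013985-0.015139i, Y(Ω₂)=-0.203868+0.201688i
  term(m=-2) = +0.047889+0.001437i   from Y*(Ω₁)=-0.109115-0.066901i, Y(Ω₂)=-0.324842+0.185998i
  term(m=-1) = +0.011903+0.000179i   from Y*(Ω₁)=-0.379676-0.107128i, Y(Ω₂)=-0.029161+0.007758i
  term(m=+0) = -0.153121-0.000000i   from Y*(Ω₁)=-0.460618-0.000000i, Y(Ω₂)=+0.332425+0.000000i
  term(m=+1) = +0.011903-0.000179i   from Y*(Ω₁)=+0.379676-0.107128i, Y(Ω₂)=+0.029161+0.007758i
  term(m=+2) = +0.047889-0.001437i   from Y*(Ω₁)=-0.109115+0.066901i, Y(Ω₂)=-0.324842-0.185998i
  term(m=+3) = +0.005904-0.000266i   from Y*(Ω₁)=+0.013985-0.015139i, Y(Ω₂)=+0.203868+0.201688i
Accumulated sum -0.021729+0.000000i; after 4π/(2l+1) scaling, -0.039008+0.000000i ⇒ P_3 = -0.039008

Legendre polynomial (addition theorem), -0.039008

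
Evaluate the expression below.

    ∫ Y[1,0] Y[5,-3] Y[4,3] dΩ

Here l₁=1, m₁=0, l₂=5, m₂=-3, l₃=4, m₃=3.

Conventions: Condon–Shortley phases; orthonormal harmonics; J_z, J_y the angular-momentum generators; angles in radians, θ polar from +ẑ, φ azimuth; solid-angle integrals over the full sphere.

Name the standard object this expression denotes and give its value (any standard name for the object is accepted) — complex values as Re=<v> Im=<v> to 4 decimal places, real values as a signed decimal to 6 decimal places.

This is a Gaunt coefficient — the integral of a triple product of spherical harmonics over the sphere.
m-sum 0 ✓  L=10 even ✓  4≤4≤6 ✓
Π(2lᵢ+1) = 3×11×9 = 297
triangle coeff Δ(1,5,4) = 1/495
Σ_t [1,1]: t=1:−1/576 = -1/576
(3j)²=5/99 [(1 5 4; 0 0 0)], sign=-1
Σ_t [1,1]: t=1:−1/5040 = -1/5040
(3j)²=16/495 [(1 5 4; 0 -3 3)], sign=+1
⇒ 4πI² = 16/33
I = (-1)√(16/33/(4π)) = -0.19642560

Gaunt coefficient, -0.196426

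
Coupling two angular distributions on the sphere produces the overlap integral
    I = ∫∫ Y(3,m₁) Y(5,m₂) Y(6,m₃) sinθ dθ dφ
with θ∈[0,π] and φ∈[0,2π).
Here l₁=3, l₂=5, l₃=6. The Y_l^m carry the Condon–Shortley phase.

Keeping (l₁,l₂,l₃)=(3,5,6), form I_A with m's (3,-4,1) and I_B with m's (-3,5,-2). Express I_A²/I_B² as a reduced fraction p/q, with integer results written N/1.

4/1

l's match ⇒ only the (l;m) 3-j factors differ between A and B.
A: triangle coeff Δ(3,5,6) = 1/675675; Σ_t [0,0]: t=0:+1/241920 = 1/241920; (3j)²=4/1001 [(3 5 6; 3 -4 1)], sign=-1
B: triangle coeff Δ(3,5,6) = 1/675675; Σ_t [2,2]: t=2:+1/1935360 = 1/1935360; (3j)²=1/1001 [(3 5 6; -3 5 -2)], sign=+1
I_A²/I_B² = (4/1001)/(1/1001) = 4/1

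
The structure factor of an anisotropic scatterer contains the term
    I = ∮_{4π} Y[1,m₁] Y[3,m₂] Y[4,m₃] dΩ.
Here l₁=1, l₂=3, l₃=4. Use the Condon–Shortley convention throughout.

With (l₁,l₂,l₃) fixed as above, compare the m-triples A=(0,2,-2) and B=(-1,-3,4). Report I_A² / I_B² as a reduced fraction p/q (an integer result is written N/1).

l's match ⇒ only the (l;m) 3-j factors differ between A and B.
A: triangle coeff Δ(1,3,4) = 1/252; Σ_t [0,0]: t=0:+1/120 = 1/120; (3j)²=1/21 [(1 3 4; 0 2 -2)], sign=+1
B: triangle coeff Δ(1,3,4) = 1/252; Σ_t [0,0]: t=0:+1/1440 = 1/1440; (3j)²=1/9 [(1 3 4; -1 -3 4)], sign=+1
I_A²/I_B² = (1/21)/(1/9) = 3/7

3/7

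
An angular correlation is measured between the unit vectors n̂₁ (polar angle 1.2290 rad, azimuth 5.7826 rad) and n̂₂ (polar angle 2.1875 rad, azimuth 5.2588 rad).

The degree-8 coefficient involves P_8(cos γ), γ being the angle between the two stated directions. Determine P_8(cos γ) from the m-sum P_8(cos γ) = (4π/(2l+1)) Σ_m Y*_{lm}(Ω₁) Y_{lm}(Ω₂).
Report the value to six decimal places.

-0.146989

Addition theorem: P_8(cos γ) = (4π/17) Σ_m Y*_{lm}(Ω₁) Y_{lm}(Ω₂), m = −8…8:
  m=-8: (-0.20803 + 0.24315j) × (-0.03382 + 0.09528j) = -0.01613 - 0.02805j  (running Σ = -0.01613 - 0.02805j)
  m=-7: (-0.42577 + 0.16148j) × (-0.18102 - 0.22236j) = 0.11298 + 0.06544j  (running Σ = 0.09685 + 0.03740j)
  m=-6: (-0.17867 - 0.02483j) × (0.44156 - 0.06082j) = -0.08040 - 0.00010j  (running Σ = 0.01644 + 0.03730j)
  m=-5: (0.21359 + 0.15858j) × (-0.13649 + 0.31444j) = -0.07902 + 0.04552j  (running Σ = -0.06258 + 0.08281j)
  m=-4: (0.12271 + 0.26647j) × (0.03668 + 0.05194j) = -0.00934 + 0.01615j  (running Σ = -0.07191 + 0.09896j)
  m=-3: (0.00965 - 0.13953j) × (-0.36482 + 0.02501j) = -0.00003 + 0.05115j  (running Σ = -0.07195 + 0.15011j)
  m=-2: (0.17067 - 0.26649j) × (0.06018 - 0.11618j) = -0.02069 - 0.03587j  (running Σ = -0.09263 + 0.11424j)
  m=-1: (-0.07193 + 0.03935j) × (-0.16146 - 0.26548j) = 0.02206 + 0.01274j  (running Σ = -0.07057 + 0.12698j)
  m=0: (-0.31891 + 0.00000j) × (0.18093 + 0.00000j) = -0.05770 + 0.00000j  (running Σ = -0.12827 + 0.12698j)
  m=1: (0.07193 + 0.03935j) × (0.16146 - 0.26548j) = 0.02206 - 0.01274j  (running Σ = -0.10621 + 0.11424j)
  m=2: (0.17067 + 0.26649j) × (0.06018 + 0.11618j) = -0.02069 + 0.03587j  (running Σ = -0.12690 + 0.15011j)
  m=3: (-0.00965 - 0.13953j) × (0.36482 + 0.02501j) = -0.00003 - 0.05115j  (running Σ = -0.12693 + 0.09896j)
  m=4: (0.12271 - 0.26647j) × (0.03668 - 0.05194j) = -0.00934 - 0.01615j  (running Σ = -0.13627 + 0.08281j)
  m=5: (-0.21359 + 0.15858j) × (0.13649 + 0.31444j) = -0.07902 - 0.04552j  (running Σ = -0.21529 + 0.03730j)
  m=6: (-0.17867 + 0.02483j) × (0.44156 + 0.06082j) = -0.08040 + 0.00010j  (running Σ = -0.29570 + 0.03740j)
  m=7: (0.42577 + 0.16148j) × (0.18102 - 0.22236j) = 0.11298 - 0.06544j  (running Σ = -0.18272 - 0.02805j)
  m=8: (-0.20803 - 0.24315j) × (-0.03382 - 0.09528j) = -0.01613 + 0.02805j  (running Σ = -0.19885 + 0.00000j)
Total Σ_m = -0.19885 + 0.00000j. Multiply by 0.739198: -0.14699 + 0.00000j. P_8(cos γ) = -0.146989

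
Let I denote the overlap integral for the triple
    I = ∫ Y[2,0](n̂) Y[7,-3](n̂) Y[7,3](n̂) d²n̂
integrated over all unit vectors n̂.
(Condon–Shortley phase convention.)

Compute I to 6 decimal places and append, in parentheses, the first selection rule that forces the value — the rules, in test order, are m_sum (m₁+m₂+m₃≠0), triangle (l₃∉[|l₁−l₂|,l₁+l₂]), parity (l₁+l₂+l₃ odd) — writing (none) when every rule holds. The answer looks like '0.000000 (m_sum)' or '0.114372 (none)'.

Rules hold: Σm=0, L=16 even, 5≤7≤9.
N = 5·15·15 = 1125
Δ = 2!·2!·12!/17! = 1/185640
Racah Σ t=0..2: t=0:+1/2419200 t=1:−1/518400 t=2:+1/2419200 = -1/907200
⇒ 3j(2 7 7; 0 0 0)² = 56/3315, sgn +1
Racah Σ t=0..2: t=0:+1/3870720 t=1:−1/2177280 t=2:+1/29030400 = -29/174182400
⇒ 3j(2 7 7; 0 -3 3)² = 841/185640, sgn -1
4πI² = N·(3j₀)²·(3jₘ)² = 4205/48841
I = -1·√(0.0860957/4π) = -0.08277245
No selection rule forces the value: the integral is nonzero (none).

-0.082772 (none)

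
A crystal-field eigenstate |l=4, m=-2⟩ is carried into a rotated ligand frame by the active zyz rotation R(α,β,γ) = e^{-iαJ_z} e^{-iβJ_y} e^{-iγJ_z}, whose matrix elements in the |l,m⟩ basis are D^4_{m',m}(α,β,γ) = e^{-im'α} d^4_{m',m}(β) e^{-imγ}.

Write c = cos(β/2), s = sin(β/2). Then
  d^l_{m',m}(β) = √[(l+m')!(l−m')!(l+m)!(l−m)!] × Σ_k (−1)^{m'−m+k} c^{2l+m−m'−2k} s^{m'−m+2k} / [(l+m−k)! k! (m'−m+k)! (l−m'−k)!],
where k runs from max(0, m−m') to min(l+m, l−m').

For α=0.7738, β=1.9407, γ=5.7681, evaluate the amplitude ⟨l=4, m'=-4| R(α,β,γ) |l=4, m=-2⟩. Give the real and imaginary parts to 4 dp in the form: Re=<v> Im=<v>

Split into d^4_{-4,-2}(β=1.9407) × two z-phases.
c=cos(1.940700/2)=0.565011, s=sin(1.940700/2)=0.825084; N=√[1·40320·2·720]=7619.763776
k: max(0,(-2)−(-4))=2 … min(4+(-2),4−(-4))=2
  k=2: (−1)^0·7619.7638/(1440)·0.5650^6·0.8251^2 = +0.117197
d^4_{-4,-2}(1.9407) = +0.117197
Phases: e^{-i·(-4)·0.7738}=-0.998924+0.046376i, e^{-i·(-2)·5.7681}=+0.514673-0.857387i ⇒ D=-0.055593+0.103172i

Re=-0.0556 Im=0.1032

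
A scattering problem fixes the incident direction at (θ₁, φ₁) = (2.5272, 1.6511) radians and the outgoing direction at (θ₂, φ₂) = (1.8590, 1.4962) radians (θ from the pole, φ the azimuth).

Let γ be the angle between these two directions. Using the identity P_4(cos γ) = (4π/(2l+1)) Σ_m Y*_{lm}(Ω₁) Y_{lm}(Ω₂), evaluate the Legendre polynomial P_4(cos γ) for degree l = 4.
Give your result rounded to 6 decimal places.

Expand P_4 via completeness: Σ_{m} conj(Y_{4,m}) at Ω₁ times Y_{4,m} at Ω₂ —
  m=-4: (+0.046369+0.015429i) × (+0.357397+0.109924i) = +0.014876+0.010611i  (running Σ = +0.014876+0.010611i)
  m=-3: (-0.046745+0.190267i) × (+0.069581-0.305716i) = +0.054915+0.027530i  (running Σ = +0.069791+0.038141i)
  m=-2: (-0.403146-0.065311i) × (+0.132121+0.019859i) = -0.051967-0.016635i  (running Σ = +0.017824+0.021506i)
  m=-1: (+0.029921-0.371802i) × (+0.023391-0.312982i) = -0.115667-0.018062i  (running Σ = -0.097843+0.003445i)
  m=0: (-0.150991-0.000000i) × (+0.085138+0.000000i) = -0.012855-0.000000i  (running Σ = -0.110698+0.003445i)
  m=1: (-0.029921-0.371802i) × (-0.023391-0.312982i) = -0.115667+0.018062i  (running Σ = -0.226366+0.021506i)
  m=2: (-0.403146+0.065311i) × (+0.132121-0.019859i) = -0.051967+0.016635i  (running Σ = -0.278333+0.038141i)
  m=3: (+0.046745+0.190267i) × (-0.069581-0.305716i) = +0.054915-0.027530i  (running Σ = -0.223418+0.010611i)
  m=4: (+0.046369-0.015429i) × (+0.357397-0.109924i) = +0.014876-0.010611i  (running Σ = -0.208541-0.000000i)
Total Σ_m = -0.208541-0.000000i. Multiply by 1.396263: -0.291179-0.000000i. P_4(cos γ) = -0.291179

-0.291179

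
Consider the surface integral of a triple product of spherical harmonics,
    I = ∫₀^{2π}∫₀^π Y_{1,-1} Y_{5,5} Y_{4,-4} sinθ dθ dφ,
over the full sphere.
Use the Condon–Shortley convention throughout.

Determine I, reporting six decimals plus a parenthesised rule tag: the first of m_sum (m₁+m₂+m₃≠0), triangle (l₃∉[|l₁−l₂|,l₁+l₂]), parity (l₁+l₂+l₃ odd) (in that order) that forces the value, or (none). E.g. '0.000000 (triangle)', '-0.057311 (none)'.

-0.329416 (none)

m-sum 0 ✓  L=10 even ✓  4≤4≤6 ✓
Π(2lᵢ+1) = 3×11×9 = 297
triangle coeff Δ(1,5,4) = 1/495
Σ_t [1,1]: t=1:−1/576 = -1/576
(3j)²=5/99 [(1 5 4; 0 0 0)], sign=-1
Σ_t [2,2]: t=2:+1/80640 = 1/80640
(3j)²=1/11 [(1 5 4; -1 5 -4)], sign=+1
⇒ 4πI² = 15/11
I = (-1)√(15/11/(4π)) = -0.32941575
No selection rule forces the value: the integral is nonzero (none).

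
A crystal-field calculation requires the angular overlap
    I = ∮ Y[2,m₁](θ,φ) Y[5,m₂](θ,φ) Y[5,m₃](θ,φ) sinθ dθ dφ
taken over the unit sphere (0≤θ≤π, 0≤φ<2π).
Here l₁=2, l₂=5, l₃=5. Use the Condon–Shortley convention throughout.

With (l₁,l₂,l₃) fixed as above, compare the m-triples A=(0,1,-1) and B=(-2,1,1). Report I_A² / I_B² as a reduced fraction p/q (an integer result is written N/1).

27/50

l's match ⇒ only the (l;m) 3-j factors differ between A and B.
A: triangle coeff Δ(2,5,5) = 1/38610; Σ_t [0,2]: t=0:+1/5760 t=1:−1/720 t=2:+1/2304 = -1/1280; (3j)²=27/1430 [(2 5 5; 0 1 -1)], sign=-1
B: triangle coeff Δ(2,5,5) = 1/38610; Σ_t [2,2]: t=2:+1/2304 = 1/2304; (3j)²=5/143 [(2 5 5; -2 1 1)], sign=+1
I_A²/I_B² = (27/1430)/(5/143) = 27/50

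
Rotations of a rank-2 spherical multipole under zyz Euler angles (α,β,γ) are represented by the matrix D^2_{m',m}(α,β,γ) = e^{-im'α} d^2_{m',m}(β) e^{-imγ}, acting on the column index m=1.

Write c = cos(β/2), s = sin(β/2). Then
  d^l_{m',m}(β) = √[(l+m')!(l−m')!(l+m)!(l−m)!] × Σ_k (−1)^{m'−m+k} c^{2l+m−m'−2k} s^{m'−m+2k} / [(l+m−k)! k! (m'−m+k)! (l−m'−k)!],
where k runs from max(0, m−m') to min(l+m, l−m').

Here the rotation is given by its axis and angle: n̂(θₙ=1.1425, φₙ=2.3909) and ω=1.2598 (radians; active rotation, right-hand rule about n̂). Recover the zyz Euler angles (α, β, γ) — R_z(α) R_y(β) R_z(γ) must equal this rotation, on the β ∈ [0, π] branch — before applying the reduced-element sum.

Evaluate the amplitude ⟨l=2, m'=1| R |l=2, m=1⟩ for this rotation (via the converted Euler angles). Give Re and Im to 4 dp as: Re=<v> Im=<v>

Re=-0.0881 Im=0.0587

Axis–angle → zyz. n̂ = (sinθₙcosφₙ, sinθₙsinφₙ, cosθₙ) = (-0.665169, +0.620530, +0.415322), ω = 1.2598.
R = I cosω + sinω [n̂]ₓ + (1−cosω) n̂n̂ᵀ gives
  R = [+0.613064, -0.681849, +0.399041; +0.108947, +0.573235, +0.812116; -0.782485, -0.454405, +0.425716]
β = atan2(√(R₁₃²+R₂₃²), R₃₃) = 1.131044; α = atan2(R₂₃, R₁₃) mod 2π = 1.114085; γ = atan2(R₃₂, −R₃₁) mod 2π = 5.757063
First d^2_{1,1}(β=1.1310), then the phase factors e^{-i(1)α} and e^{-i(1)γ}:
With c≡cos(β/2)=0.844309 and s≡sin(β/2)=0.535857, N=[6·1·6·1]^{1/2}=6.000000
k∈{0,1} keeps every argument non-negative
  k=0: (−1)^0·6.0000/(6)·0.8443^4·0.5359^0 = +0.508166
  k=1: (−1)^1·6.0000/(2)·0.8443^2·0.5359^2 = -0.614075
d^2_{1,1}(1.1310) = +0.508166 -0.614075 = -0.105909
Phases: e^{-i·(1)·1.1141}=+0.440999-0.897508i, e^{-i·(1)·5.7571}=+0.864761+0.502184i ⇒ D=-0.088124+0.058744i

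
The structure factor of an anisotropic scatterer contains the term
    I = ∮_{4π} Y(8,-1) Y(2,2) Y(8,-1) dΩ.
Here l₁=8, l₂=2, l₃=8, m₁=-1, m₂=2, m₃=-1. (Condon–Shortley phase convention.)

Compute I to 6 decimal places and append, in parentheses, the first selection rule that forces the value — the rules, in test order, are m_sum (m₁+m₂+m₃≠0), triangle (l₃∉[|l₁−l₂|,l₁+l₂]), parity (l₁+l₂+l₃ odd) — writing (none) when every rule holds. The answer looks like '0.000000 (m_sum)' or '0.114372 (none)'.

Rules hold: Σm=0, L=18 even, 6≤8≤10.
N = 17·5·17 = 1445
Δ = 2!·14!·2!/19! = 1/348840
Racah Σ t=0..2: t=0:+1/116121600 t=1:−1/25401600 t=2:+1/116121600 = -1/45158400
⇒ 3j(8 2 8; 0 0 0)² = 24/1615, sgn -1
Racah Σ t=2..2: t=2:+1/101606400 = 1/101606400
⇒ 3j(8 2 8; -1 2 -1)² = 36/1615, sgn -1
4πI² = N·(3j₀)²·(3jₘ)² = 864/1805
I = +1·√(0.47867/4π) = 0.19517012
No selection rule forces the value: the integral is nonzero (none).

0.195170 (none)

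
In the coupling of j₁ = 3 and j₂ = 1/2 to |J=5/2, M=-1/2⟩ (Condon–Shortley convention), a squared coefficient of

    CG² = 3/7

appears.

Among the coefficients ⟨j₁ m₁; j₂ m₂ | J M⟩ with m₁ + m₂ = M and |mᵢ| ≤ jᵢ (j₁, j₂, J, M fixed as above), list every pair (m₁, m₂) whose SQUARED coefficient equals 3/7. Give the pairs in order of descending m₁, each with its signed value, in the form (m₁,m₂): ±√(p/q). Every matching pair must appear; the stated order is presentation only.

Admissible pairs with m₁+m₂ = M = -1/2: (-1,1/2), (0,-1/2)
  (m₁,m₂)=(0,-1/2): CG² = 3/7, CG = +√(3/7)   ← matches the target
  (m₁,m₂)=(-1,1/2): CG² = 4/7, CG = −√(4/7)
Pairs with CG² = 3/7: (0,-1/2): +√(3/7)

(0,-1/2): +√(3/7)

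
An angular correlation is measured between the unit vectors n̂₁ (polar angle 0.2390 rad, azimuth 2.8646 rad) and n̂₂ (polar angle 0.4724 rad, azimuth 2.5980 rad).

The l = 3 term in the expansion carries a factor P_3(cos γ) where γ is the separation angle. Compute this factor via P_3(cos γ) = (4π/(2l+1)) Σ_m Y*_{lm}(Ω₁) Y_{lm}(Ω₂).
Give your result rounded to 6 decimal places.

0.821577

Addition theorem: P_3(cos γ) = (4π/7) Σ_m Y*_{lm}(Ω₁) Y_{lm}(Ω₂), m = −3…3:
  term(m=-3) = 0.00015 + 0.00016j   from Y*(Ω₁)=-0.00373 + 0.00409j, Y(Ω₂)=0.00236 - 0.03924j
  term(m=-2) = 0.00903 + 0.00533j   from Y*(Ω₁)=0.04732 - 0.02927j, Y(Ω₂)=0.08761 + 0.16682j
  term(m=-1) = 0.11969 + 0.03269j   from Y*(Ω₁)=-0.27374 + 0.07783j, Y(Ω₂)=-0.37314 - 0.22550j
  term(m=+0) = 0.19991 + 0.00000j   from Y*(Ω₁)=0.62354 + 0.00000j, Y(Ω₂)=0.32060 + 0.00000j
  term(m=+1) = 0.11969 - 0.03269j   from Y*(Ω₁)=0.27374 + 0.07783j, Y(Ω₂)=0.37314 - 0.22550j
  term(m=+2) = 0.00903 - 0.00533j   from Y*(Ω₁)=0.04732 + 0.02927j, Y(Ω₂)=0.08761 - 0.16682j
  term(m=+3) = 0.00015 - 0.00016j   from Y*(Ω₁)=0.00373 + 0.00409j, Y(Ω₂)=-0.00236 - 0.03924j
Accumulated sum 0.45765 - 0.00000j; after 4π/(2l+1) scaling, 0.82158 - 0.00000j ⇒ P_3 = 0.821577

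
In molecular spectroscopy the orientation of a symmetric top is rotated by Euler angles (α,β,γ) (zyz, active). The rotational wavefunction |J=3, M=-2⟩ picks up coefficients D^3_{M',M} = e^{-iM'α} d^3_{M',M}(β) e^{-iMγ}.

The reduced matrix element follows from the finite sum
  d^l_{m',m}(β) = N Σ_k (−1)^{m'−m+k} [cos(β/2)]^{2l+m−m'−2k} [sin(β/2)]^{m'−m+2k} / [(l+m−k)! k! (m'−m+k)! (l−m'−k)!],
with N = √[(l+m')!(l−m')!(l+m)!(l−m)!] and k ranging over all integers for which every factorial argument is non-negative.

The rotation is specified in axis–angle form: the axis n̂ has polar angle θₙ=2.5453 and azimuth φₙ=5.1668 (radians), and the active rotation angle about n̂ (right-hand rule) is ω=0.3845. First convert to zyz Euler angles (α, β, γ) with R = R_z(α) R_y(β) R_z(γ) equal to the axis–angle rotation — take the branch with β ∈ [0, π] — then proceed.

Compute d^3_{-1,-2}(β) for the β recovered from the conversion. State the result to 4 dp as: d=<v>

Axis–angle → zyz. n̂ = (sinθₙcosφₙ, sinθₙsinφₙ, cosθₙ) = (+0.246496, -0.504590, -0.827423), ω = 0.3845.
R = I cosω + sinω [n̂]ₓ + (1−cosω) n̂n̂ᵀ gives
  R = [+0.931422, +0.301281, -0.204161; -0.319444, +0.945576, -0.061975; +0.174378, +0.122943, +0.976974]
β = atan2(√(R₁₃²+R₂₃²), R₃₃) = 0.215013; α = atan2(R₂₃, R₁₃) mod 2π = 3.436314; γ = atan2(R₃₂, −R₃₁) mod 2π = 2.527492
d^3_{-1,-2}(β=0.2150) via the finite sum:
With c≡cos(β/2)=0.994227 and s≡sin(β/2)=0.107300, N=[2·24·1·120]^{1/2}=75.894664
k: max(0,(-2)−(-1))=0 … min(3+(-2),3−(-1))=1
  k=0: (−1)^1·75.8947/(24)·0.9942^5·0.1073^1 = -0.329629
  k=1: (−1)^2·75.8947/(12)·0.9942^3·0.1073^3 = +0.007679
d^3_{-1,-2}(0.2150) = -0.329629 +0.007679 = -0.321951

d=-0.3220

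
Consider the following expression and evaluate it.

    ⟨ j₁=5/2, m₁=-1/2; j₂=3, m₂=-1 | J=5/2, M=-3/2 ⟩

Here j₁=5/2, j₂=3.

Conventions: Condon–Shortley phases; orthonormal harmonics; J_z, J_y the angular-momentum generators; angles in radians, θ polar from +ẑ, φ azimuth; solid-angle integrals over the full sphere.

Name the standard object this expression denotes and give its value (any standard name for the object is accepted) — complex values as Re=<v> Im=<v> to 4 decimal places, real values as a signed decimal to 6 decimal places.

This is a Clebsch–Gordan (vector-coupling) coefficient.
j₁+j₂−J=3  J+j₁−j₂=2  J−j₁+j₂=3  j₁+j₂+J+1=9
(j₁±m₁, j₂±m₂, J±M) = (2,3,2,4,1,4)
P² = 576/35
sum k=1..2:
  [1] −1/8 = -1/8
  [2] +1/12 = 1/12
S = -1/24
C² = P²·S² = 1/35 ; C = -0.169031

Clebsch–Gordan coefficient, −√(1/35) ≈ -0.169031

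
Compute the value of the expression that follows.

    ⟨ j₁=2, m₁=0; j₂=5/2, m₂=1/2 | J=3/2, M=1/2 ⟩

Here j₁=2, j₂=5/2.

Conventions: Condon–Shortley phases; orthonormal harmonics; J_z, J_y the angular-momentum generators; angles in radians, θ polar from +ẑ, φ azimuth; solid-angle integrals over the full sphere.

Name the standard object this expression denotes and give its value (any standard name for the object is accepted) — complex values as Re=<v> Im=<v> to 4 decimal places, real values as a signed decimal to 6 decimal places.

This is a Clebsch–Gordan (vector-coupling) coefficient.
triangle: 3!×1!×2!/7! = 12/5040
(j±m)!: 2!×2!×3!×2!×2!×1! = 96
prefactor² = (2J+1)×Δ×N² = 32/35
  k=1: −1/(1!×2!×1!×2!×0!×0!) = -1/4
  k=2: +1/(2!×1!×0!×1!×1!×1!) = 1/2
Σ = 1/4  ⇒  CG² = 32/35×(1/4)² = 2/35
CG = +√(2/35) = +0.239046

Clebsch–Gordan coefficient, +√(2/35) ≈ +0.239046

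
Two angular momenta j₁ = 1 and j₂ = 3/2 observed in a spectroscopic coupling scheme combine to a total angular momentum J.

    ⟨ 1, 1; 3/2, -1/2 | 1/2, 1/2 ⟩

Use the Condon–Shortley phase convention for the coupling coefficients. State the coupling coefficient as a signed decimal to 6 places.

j₁+j₂−J=2  J+j₁−j₂=0  J−j₁+j₂=1  j₁+j₂+J+1=4
(j₁±m₁, j₂±m₂, J±M) = (2,0,1,2,1,0)
P² = 2/3
sum k=0..0:
  [0] +1/2 = 1/2
S = 1/2
C² = P²·S² = 1/6 ; C = +0.408248

+√(1/6) = +0.408248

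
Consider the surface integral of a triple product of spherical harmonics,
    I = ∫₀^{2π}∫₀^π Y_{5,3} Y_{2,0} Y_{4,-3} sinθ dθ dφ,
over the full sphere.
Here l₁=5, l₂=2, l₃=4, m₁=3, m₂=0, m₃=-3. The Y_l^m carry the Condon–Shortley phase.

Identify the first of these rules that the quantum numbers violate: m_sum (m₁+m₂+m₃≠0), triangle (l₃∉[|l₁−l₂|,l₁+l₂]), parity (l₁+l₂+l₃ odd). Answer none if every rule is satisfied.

m₁+m₂+m₃ = 3 + 0 − 3 = 0  ✓
triangle: |5−2|=3 ≤ l₃=4 ≤ 5+2=7  ✓
parity: l₁+l₂+l₃ = 11 is odd  ✗

parity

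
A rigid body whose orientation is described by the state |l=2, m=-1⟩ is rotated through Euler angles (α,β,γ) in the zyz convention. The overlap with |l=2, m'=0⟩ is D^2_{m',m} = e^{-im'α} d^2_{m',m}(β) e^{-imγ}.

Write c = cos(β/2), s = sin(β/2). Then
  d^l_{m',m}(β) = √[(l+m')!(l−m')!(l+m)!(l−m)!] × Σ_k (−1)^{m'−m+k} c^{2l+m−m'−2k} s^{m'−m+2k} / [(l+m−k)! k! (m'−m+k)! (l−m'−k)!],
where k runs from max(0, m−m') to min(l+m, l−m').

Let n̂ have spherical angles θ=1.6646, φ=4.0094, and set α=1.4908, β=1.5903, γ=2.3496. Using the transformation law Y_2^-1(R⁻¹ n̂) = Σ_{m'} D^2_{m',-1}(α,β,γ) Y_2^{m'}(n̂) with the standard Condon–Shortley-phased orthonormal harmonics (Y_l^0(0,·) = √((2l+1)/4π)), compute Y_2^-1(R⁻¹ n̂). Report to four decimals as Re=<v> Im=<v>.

Need the full column D^2_{m',-1} for m'=−2..2 at α=1.4908, β=1.5903, γ=2.3496.
cos(β/2)=0.700178, sin(β/2)=0.713969
d^2_{-2,-1}: single k=1 term ⇒ +0.490156;  D = +0.284323-0.399265i
d^2_{-1,-1}: k∈[0..1] ⇒ +0.240344 -0.749715 = -0.509371;  D = +0.389979+0.327681i
d^2_{0,-1}: k∈[0..1] ⇒ -0.600315 +0.624196 = +0.023881;  D = -0.016775+0.016997i
d^2_{1,-1}: k∈[0..1] ⇒ +0.749715 -0.259846 = +0.489868;  D = +0.320054+0.370859i
d^2_{2,-1}: single k=0 term ⇒ -0.509654;  D = -0.411213+0.301083i
Y_2^{m'}(θ=1.6646,φ=4.0094) and Σ D·Y over m':
  (+0.2843-0.3993i)·(-0.0628-0.3777i)  (+0.3900+0.3277i)·(+0.0466-0.0550i)  (-0.0168+0.0170i)·(-0.3071+0.0000i)  (+0.3201+0.3709i)·(-0.0466-0.0550i)  (-0.4112+0.3011i)·(-0.0628+0.3777i)
Y_2^-1(R⁻¹ n̂) = -0.209746-0.302790i

Re=-0.2097 Im=-0.3028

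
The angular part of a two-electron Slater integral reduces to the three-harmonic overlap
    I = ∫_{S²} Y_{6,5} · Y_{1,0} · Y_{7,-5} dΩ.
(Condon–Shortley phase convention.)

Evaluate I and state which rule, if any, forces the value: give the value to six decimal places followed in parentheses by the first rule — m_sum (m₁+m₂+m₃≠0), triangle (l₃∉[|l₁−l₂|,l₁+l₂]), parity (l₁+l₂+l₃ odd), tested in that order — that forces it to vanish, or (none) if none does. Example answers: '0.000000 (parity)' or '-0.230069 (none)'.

m-sum 0 ✓  L=14 even ✓  5≤7≤7 ✓
Π(2lᵢ+1) = 13×3×15 = 585
triangle coeff Δ(6,1,7) = 1/1365
Σ_t [0,0]: t=0:+1/518400 = 1/518400
(3j)²=7/195 [(6 1 7; 0 0 0)], sign=-1
Σ_t [0,0]: t=0:+1/39916800 = 1/39916800
(3j)²=8/455 [(6 1 7; 5 0 -5)], sign=+1
⇒ 4πI² = 24/65
I = (-1)√(24/65/(4π)) = -0.17141310
No selection rule forces the value: the integral is nonzero (none).

-0.171413 (none)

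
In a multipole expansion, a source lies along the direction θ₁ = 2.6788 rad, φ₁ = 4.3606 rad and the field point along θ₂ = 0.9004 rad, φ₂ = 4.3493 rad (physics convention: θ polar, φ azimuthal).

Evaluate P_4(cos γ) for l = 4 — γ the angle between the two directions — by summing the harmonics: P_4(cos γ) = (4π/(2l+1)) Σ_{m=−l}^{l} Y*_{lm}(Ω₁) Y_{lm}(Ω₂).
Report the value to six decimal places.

Term-by-term m-sum for l=4 (normalisation 4π/9 = 1.396263):
  [-4]  conj(Y_{4,-4})(Ω₁) = +0.002864-0.017346i ; Y_{4,-4}(Ω₂) = +0.019713+0.165659i ; Δ = +0.002930+0.000133i
  [-3]  conj(Y_{4,-3})(Ω₁) = -0.086715-0.049125i ; Y_{4,-3}(Ω₂) = +0.331594-0.173276i ; Δ = -0.037266-0.001264i
  [-2]  conj(Y_{4,-2})(Ω₁) = -0.234119+0.198632i ; Y_{4,-2}(Ω₂) = -0.261398-0.232137i ; Δ = +0.107308+0.002426i
  [-1]  conj(Y_{4,-1})(Ω₁) = +0.169630+0.462135i ; Y_{4,-1}(Ω₂) = +0.024371-0.064145i ; Δ = +0.033778+0.000382i
  [+0]  conj(Y_{4,0})(Ω₁) = +0.149981-0.000000i ; Y_{4,0}(Ω₂) = -0.355986+0.000000i ; Δ = -0.053391+0.000000i
  [+1]  conj(Y_{4,1})(Ω₁) = -0.169630+0.462135i ; Y_{4,1}(Ω₂) = -0.024371-0.064145i ; Δ = +0.033778-0.000382i
  [+2]  conj(Y_{4,2})(Ω₁) = -0.234119-0.198632i ; Y_{4,2}(Ω₂) = -0.261398+0.232137i ; Δ = +0.107308-0.002426i
  [+3]  conj(Y_{4,3})(Ω₁) = +0.086715-0.049125i ; Y_{4,3}(Ω₂) = -0.331594-0.173276i ; Δ = -0.037266+0.001264i
  [+4]  conj(Y_{4,4})(Ω₁) = +0.002864+0.017346i ; Y_{4,4}(Ω₂) = +0.019713-0.165659i ; Δ = +0.002930-0.000133i
Σ over m = +0.160107+0.000000i; ×(4π/9) → +0.223551+0.000000i. Real part: 0.223551

0.223551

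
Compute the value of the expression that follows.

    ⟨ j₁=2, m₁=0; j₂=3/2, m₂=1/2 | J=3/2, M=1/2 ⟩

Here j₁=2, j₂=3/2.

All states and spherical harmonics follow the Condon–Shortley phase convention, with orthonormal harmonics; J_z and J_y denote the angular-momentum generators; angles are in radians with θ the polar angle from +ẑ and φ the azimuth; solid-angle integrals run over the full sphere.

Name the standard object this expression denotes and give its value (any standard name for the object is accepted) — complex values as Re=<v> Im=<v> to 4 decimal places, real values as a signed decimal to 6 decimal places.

Clebsch–Gordan coefficient, −√(1/5) ≈ -0.447214

This is a Clebsch–Gordan (vector-coupling) coefficient.
j₁+j₂−J=2  J+j₁−j₂=2  J−j₁+j₂=1  j₁+j₂+J+1=6
(j₁±m₁, j₂±m₂, J±M) = (2,2,2,1,2,1)
P² = 16/45
sum k=1..2:
  [1] −1/1 = -1
  [2] +1/4 = 1/4
S = -3/4
C² = P²·S² = 1/5 ; C = -0.447214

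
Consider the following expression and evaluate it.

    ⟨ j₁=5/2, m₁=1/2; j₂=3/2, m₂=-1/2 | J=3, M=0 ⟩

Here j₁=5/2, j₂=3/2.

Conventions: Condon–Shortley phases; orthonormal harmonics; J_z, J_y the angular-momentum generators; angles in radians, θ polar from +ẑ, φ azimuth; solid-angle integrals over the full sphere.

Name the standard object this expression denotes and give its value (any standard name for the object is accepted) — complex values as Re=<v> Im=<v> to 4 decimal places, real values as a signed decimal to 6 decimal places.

This is a Clebsch–Gordan (vector-coupling) coefficient.
j₁+j₂−J=1  J+j₁−j₂=4  J−j₁+j₂=2  j₁+j₂+J+1=8
(j₁±m₁, j₂±m₂, J±M) = (3,2,1,2,3,3)
P² = 36/5
sum k=0..1:
  [0] +1/4 = 1/4
  [1] −1/12 = -1/12
S = 1/6
C² = P²·S² = 1/5 ; C = +0.447214

Clebsch–Gordan coefficient, +√(1/5) ≈ +0.447214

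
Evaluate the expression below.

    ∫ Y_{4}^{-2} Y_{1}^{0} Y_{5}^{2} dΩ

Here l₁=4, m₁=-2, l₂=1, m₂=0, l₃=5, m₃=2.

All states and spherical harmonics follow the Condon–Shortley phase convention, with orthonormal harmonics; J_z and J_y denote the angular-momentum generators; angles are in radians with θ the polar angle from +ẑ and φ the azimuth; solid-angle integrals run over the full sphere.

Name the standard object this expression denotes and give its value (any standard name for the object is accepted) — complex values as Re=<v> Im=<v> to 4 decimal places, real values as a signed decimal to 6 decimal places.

Gaunt coefficient, +0.225034

This is a Gaunt coefficient — the integral of a triple product of spherical harmonics over the sphere.
m-sum 0 ✓  L=10 even ✓  3≤5≤5 ✓
Π(2lᵢ+1) = 9×3×11 = 297
triangle coeff Δ(4,1,5) = 1/495
Σ_t [0,0]: t=0:+1/576 = 1/576
(3j)²=5/99 [(4 1 5; 0 0 0)], sign=-1
Σ_t [0,0]: t=0:+1/1440 = 1/1440
(3j)²=7/165 [(4 1 5; -2 0 2)], sign=-1
⇒ 4πI² = 7/11
I = (+1)√(7/11/(4π)) = 0.22503380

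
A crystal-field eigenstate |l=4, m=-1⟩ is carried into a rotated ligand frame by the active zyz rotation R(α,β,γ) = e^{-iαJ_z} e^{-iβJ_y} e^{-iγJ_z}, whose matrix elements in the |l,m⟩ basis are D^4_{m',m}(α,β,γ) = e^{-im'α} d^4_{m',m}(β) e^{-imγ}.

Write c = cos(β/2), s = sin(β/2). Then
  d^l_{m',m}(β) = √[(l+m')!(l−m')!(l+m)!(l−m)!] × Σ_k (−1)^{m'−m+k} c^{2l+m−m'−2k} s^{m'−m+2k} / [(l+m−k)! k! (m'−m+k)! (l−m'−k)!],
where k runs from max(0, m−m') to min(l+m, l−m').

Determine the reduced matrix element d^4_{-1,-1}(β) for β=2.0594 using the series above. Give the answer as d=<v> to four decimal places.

d^4_{-1,-1}(β=2.0594) via the finite sum:
With c≡cos(β/2)=0.515076 and s≡sin(β/2)=0.857145, N=[6·120·6·120]^{1/2}=720.000000
The bounds max(0,m−m')=0 and min(l+m,l−m')=3 give 4 terms
  k=0: (−1)^0·720.0000/(720)·0.5151^8·0.8571^0 = +0.004954
  k=1: (−1)^1·720.0000/(48)·0.5151^6·0.8571^2 = -0.205791
  k=2: (−1)^2·720.0000/(24)·0.5151^4·0.8571^4 = +1.139784
  k=3: (−1)^3·720.0000/(72)·0.5151^2·0.8571^6 = -1.052124
d^4_{-1,-1}(2.0594) = +0.004954 -0.205791 +1.139784 -1.052124 = -0.113177

d=-0.1132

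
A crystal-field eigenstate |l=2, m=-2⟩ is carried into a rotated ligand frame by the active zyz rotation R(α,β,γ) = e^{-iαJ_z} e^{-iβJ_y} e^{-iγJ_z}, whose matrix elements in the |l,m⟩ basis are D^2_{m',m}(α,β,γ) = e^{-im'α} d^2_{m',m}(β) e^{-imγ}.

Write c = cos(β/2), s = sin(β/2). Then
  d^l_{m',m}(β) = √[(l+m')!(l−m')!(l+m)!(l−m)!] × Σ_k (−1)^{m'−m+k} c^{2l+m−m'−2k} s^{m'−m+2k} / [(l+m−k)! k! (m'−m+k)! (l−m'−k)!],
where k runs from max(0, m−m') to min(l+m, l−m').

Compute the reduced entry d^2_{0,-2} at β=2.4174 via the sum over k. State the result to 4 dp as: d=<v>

d^2_{0,-2}(β=2.4174) via the finite sum:
Half-angle: c=0.354235, s=0.935156. N=√(2·2·1·24)=9.797959
k: max(0,(-2)−(0))=0 … min(2+(-2),2−(0))=0
  k=0: (−1)^2·9.7980/(4)·0.3542^2·0.9352^2 = +0.268799
d^2_{0,-2}(2.4174) = +0.268799

d=0.2688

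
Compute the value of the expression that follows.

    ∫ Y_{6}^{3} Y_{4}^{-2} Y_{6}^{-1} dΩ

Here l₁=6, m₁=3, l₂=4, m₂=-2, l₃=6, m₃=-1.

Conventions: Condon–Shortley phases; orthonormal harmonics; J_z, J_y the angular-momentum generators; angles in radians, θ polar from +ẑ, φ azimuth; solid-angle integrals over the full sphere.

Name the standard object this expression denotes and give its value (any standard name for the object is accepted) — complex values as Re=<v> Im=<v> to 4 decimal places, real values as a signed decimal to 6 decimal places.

This is a Gaunt coefficient — the integral of a triple product of spherical harmonics over the sphere.
Rules hold: Σm=0, L=16 even, 2≤6≤10.
N = 13·9·13 = 1521
Δ = 4!·8!·4!/17! = 1/15315300
Racah Σ t=0..4: t=0:+1/829440 t=1:−1/25920 t=2:+1/9216 t=3:−1/25920 t=4:+1/829440 = 7/207360
⇒ 3j(6 4 6; 0 0 0)² = 28/2431, sgn +1
Racah Σ t=0..2: t=0:+1/69120 t=1:−1/51840 t=2:+1/483840 = -1/362880
⇒ 3j(6 4 6; 3 -2 -1)² = 16/17017, sgn +1
4πI² = N·(3j₀)²·(3jₘ)² = 576/34969
I = +1·√(0.0164717/4π) = 0.03620468

Gaunt coefficient, +0.036205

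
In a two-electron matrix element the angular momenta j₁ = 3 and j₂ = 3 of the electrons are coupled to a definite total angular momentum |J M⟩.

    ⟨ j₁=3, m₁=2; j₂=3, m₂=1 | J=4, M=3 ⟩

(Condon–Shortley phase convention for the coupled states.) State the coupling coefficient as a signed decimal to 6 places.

√[9·2!4!4!/11! · 5!1!4!2!7!1!] = √(82944/11)
  +(−1)^0/∏(0,2,1,4,3,0)! = 1/288  (running 1/288)
  +(−1)^1/∏(1,1,0,3,4,1)! = -1/144  (running -1/288)
⟨..|..⟩ = √(82944/11)·(-1/288) = -0.301511

-0.301511  (= −√(1/11))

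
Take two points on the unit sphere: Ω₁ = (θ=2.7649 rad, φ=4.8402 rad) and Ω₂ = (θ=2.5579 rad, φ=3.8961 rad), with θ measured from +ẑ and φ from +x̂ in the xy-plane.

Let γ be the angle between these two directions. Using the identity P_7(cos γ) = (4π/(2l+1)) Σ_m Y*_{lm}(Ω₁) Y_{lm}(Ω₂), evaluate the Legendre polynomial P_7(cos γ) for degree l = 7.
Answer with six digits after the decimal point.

Expand P_7 via completeness: Σ_{m} conj(Y_{7,m}) at Ω₁ times Y_{7,m} at Ω₂ —
  m=-7: (-0.000355+0.000285i) × (-0.004161-0.006504i) = +0.000003+0.000001i  (running Σ = +0.000003+0.000001i)
  m=-6: (+0.003104+0.002991i) × (+0.008061-0.042991i) = +0.000154-0.000109i  (running Σ = +0.000157-0.000108i)
  m=-5: (+0.015095-0.020314i) × (+0.121277-0.088601i) = +0.000031-0.003801i  (running Σ = +0.000188-0.003909i)
  m=-4: (-0.089799-0.050377i) × (+0.339236+0.042132i) = -0.028341-0.020873i  (running Σ = -0.028153-0.024782i)
  m=-3: (-0.108874+0.269892i) × (+0.311893+0.375806i) = -0.135384+0.043262i  (running Σ = -0.163537+0.018480i)
  m=-2: (+0.510515+0.133418i) × (-0.018940+0.306177i) = -0.050519+0.153781i  (running Σ = -0.214056+0.172261i)
  m=-1: (+0.056853-0.442396i) × (+0.158189-0.148706i) = -0.056794-0.078437i  (running Σ = -0.270849+0.093824i)
  m=0: (+0.216805-0.000000i) × (+0.389091+0.000000i) = +0.084357+0.000000i  (running Σ = -0.186492+0.093824i)
  m=1: (-0.056853-0.442396i) × (-0.158189-0.148706i) = -0.056794+0.078437i  (running Σ = -0.243286+0.172261i)
  m=2: (+0.510515-0.133418i) × (-0.018940-0.306177i) = -0.050519-0.153781i  (running Σ = -0.293804+0.018480i)
  m=3: (+0.108874+0.269892i) × (-0.311893+0.375806i) = -0.135384-0.043262i  (running Σ = -0.429189-0.024782i)
  m=4: (-0.089799+0.050377i) × (+0.339236-0.042132i) = -0.028341+0.020873i  (running Σ = -0.457529-0.003909i)
  m=5: (-0.015095-0.020314i) × (-0.121277-0.088601i) = +0.000031+0.003801i  (running Σ = -0.457498-0.000108i)
  m=6: (+0.003104-0.002991i) × (+0.008061+0.042991i) = +0.000154+0.000109i  (running Σ = -0.457345+0.000001i)
  m=7: (+0.000355+0.000285i) × (+0.004161-0.006504i) = +0.000003-0.000001i  (running Σ = -0.457342-0.000000i)
Accumulated sum -0.457342-0.000000i; after 4π/(2l+1) scaling, -0.383142-0.000000i ⇒ P_7 = -0.383142

-0.383142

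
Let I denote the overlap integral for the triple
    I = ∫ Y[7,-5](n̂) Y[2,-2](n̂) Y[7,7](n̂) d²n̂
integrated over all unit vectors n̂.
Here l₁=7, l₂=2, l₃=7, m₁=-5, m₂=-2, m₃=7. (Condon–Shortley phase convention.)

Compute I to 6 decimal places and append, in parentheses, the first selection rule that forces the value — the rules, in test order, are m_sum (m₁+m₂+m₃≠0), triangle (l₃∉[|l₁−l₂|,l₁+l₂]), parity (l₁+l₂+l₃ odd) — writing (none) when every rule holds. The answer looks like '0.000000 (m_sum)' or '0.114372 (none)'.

0.066694 (none)

m-sum 0 ✓  L=16 even ✓  5≤7≤9 ✓
Π(2lᵢ+1) = 15×5×15 = 1125
triangle coeff Δ(7,2,7) = 1/185640
Σ_t [0,2]: t=0:+1/2419200 t=1:−1/518400 t=2:+1/2419200 = -1/907200
(3j)²=56/3315 [(7 2 7; 0 0 0)], sign=+1
Σ_t [0,0]: t=0:+1/1916006400 = 1/1916006400
(3j)²=1/340 [(7 2 7; -5 -2 7)], sign=+1
⇒ 4πI² = 210/3757
I = (+1)√(210/3757/(4π)) = 0.06669359
No selection rule forces the value: the integral is nonzero (none).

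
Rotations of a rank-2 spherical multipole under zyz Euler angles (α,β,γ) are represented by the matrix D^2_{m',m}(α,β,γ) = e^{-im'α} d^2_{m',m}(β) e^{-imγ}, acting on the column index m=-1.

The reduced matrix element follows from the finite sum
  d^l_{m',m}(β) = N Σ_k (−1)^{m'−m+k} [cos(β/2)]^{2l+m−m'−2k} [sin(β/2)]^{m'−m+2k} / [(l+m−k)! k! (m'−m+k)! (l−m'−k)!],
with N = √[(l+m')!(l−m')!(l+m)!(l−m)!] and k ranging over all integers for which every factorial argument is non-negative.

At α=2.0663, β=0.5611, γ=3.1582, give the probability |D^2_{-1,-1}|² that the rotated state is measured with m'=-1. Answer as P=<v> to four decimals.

First d^2_{-1,-1}(β=0.5611), then the phase factors e^{-i(-1)α} and e^{-i(-1)γ}:
Half-angle: c=0.960903, s=0.276884. N=√(1·6·1·6)=6.000000
k: max(0,(-1)−(-1))=0 … min(2+(-1),2−(-1))=1
  k=0: (−1)^0·6.0000/(6)·0.9609^4·0.2769^0 = +0.852548
  k=1: (−1)^1·6.0000/(2)·0.9609^2·0.2769^2 = -0.212362
d^2_{-1,-1}(0.5611) = +0.852548 -0.212362 = +0.640186
|D^2_{-1,-1}|² = |d^2_{-1,-1}(β)|² = (+0.640186)² = 0.409838 (the z-rotation phases have unit modulus)

P=0.4098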